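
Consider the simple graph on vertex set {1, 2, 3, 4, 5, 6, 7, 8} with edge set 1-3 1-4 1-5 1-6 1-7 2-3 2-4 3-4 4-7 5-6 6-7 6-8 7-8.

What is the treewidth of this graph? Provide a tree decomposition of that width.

Treewidth 2.
One such decomposition:
Bags: B1 = {1, 6, 7}  B2 = {6, 7, 8}  B3 = {1, 4, 7}  B4 = {1, 3, 4}  B5 = {2, 3, 4}  B6 = {1, 5, 6}
Tree: B1–B2, B1–B3, B3–B4, B4–B5, B1–B6

Every bag has size at most 3, so the width is 3 − 1 = 2 and tw(G) ≤ 2. Conversely, {6, 7, 8} is a clique of size 3, and the vertices of any clique must share a bag in every tree decomposition; so some bag has ≥ 3 vertices and tw(G) ≥ 2. Hence tw(G) = 2 exactly.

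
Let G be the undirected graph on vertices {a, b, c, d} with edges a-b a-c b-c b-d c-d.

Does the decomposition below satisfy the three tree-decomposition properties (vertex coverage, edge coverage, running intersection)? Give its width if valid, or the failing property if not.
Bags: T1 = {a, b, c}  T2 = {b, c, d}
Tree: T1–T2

Yes; width 2.

Every vertex of G appears in some bag (union = {a, b, c, d}); every edge is covered by a bag; and for each vertex v the set of bags containing v is connected in the bag tree. The decomposition is therefore valid. The largest bag has 3 vertices, so the width is 2.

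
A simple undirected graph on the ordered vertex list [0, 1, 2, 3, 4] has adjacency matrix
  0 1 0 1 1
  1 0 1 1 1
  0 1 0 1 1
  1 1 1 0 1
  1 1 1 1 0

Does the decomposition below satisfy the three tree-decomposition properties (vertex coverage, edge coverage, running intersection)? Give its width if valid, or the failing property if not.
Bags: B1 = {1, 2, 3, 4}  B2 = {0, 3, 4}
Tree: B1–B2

A tree decomposition must satisfy three properties: every vertex lies in some bag; for every edge, both endpoints lie together in some bag; and for every vertex, the bags containing it form a connected subtree. Here edge (1,0) lies in no bag, so the decomposition is invalid.

No — edge (1,0) lies in no bag.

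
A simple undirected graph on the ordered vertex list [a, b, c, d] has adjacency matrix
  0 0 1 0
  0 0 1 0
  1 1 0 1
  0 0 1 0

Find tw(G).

1

A width-1 tree decomposition is:
Bags: B1 = {a, c}  B2 = {c, d}  B3 = {b, c}
Tree: B1–B2, B1–B3
The largest bag has 2 vertices, giving width 1; this decomposition certifies tw(G) ≤ 1. G has an edge, so its treewidth is at least 1. Therefore the treewidth is 1.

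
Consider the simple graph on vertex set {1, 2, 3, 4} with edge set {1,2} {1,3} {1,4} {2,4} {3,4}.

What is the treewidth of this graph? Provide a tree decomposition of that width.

The largest bag has 3 vertices, giving width 2; this decomposition certifies tw(G) ≤ 2. For the lower bound, the 3 vertices {1, 2, 4} are pairwise adjacent, and any tree decomposition puts a clique entirely inside one bag — forcing width ≥ 2. Combining the bounds, tw(G) = 2.

Treewidth 2.
Bags: B1 = {1, 2, 4}  B2 = {1, 3, 4}
Tree: B1–B2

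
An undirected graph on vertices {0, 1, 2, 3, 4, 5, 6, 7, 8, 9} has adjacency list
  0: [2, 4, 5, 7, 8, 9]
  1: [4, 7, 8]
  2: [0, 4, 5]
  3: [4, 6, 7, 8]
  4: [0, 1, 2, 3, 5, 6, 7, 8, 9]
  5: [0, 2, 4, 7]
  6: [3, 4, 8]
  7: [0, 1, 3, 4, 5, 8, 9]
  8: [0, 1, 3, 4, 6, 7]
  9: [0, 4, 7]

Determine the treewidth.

A width-3 tree decomposition is:
Bags: B1 = {0, 4, 5, 7}  B2 = {0, 2, 4, 5}  B3 = {0, 4, 7, 8}  B4 = {3, 4, 7, 8}  B5 = {1, 4, 7, 8}  B6 = {3, 4, 6, 8}  B7 = {0, 4, 7, 9}
Tree: B1–B2, B1–B3, B3–B4, B3–B5, B4–B6, B1–B7
The largest bag has 4 vertices, giving width 3; this decomposition certifies tw(G) ≤ 3. Conversely, {0, 2, 4, 5} is a clique of size 4, and the vertices of any clique must share a bag in every tree decomposition; so some bag has ≥ 4 vertices and tw(G) ≥ 3. Combining the bounds, tw(G) = 3.

3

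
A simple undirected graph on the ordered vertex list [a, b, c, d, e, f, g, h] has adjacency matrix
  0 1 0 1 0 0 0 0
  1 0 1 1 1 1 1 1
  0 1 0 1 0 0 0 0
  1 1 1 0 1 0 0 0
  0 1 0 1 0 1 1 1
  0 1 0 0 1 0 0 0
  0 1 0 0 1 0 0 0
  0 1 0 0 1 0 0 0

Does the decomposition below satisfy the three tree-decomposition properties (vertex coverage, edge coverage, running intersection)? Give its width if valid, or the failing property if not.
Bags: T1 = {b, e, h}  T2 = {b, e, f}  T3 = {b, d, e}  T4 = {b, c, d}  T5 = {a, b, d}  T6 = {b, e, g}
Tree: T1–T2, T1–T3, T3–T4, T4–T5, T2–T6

Yes; width 2.

Checking the three conditions: (i) the bags cover all of {a, b, c, d, e, f, g, h}; (ii) for each edge, some bag contains both endpoints; (iii) the bags containing any fixed vertex form a subtree. All hold, so the decomposition is valid with width 3 − 1 = 2.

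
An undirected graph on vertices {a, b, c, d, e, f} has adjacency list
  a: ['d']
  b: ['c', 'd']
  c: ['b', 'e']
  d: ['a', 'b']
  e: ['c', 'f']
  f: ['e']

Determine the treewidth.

1

A width-1 tree decomposition is:
Bags: B1 = {a, d}  B2 = {b, d}  B3 = {b, c}  B4 = {c, e}  B5 = {e, f}
Tree: B1–B2, B2–B3, B3–B4, B4–B5
Each bag holds 2 vertices, so the decomposition has width 1, which upper-bounds the treewidth. G has an edge, so its treewidth is at least 1. Combining the bounds, tw(G) = 1.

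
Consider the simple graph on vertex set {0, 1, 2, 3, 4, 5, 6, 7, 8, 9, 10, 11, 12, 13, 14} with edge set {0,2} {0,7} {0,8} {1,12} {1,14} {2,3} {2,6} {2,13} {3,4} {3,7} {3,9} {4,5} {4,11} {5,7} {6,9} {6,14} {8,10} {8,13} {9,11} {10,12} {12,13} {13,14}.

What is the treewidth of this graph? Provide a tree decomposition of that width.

The largest bag has 4 vertices, giving width 3; this decomposition certifies tw(G) ≤ 3. For the lower bound: the 4 vertex sets {1,10,12}, {8}, {13}, {0,2,6,14} are disjoint, each induces a connected subgraph, and every pair is joined by at least one edge of G. Contracting each set to a single vertex therefore yields K_{4} as a minor, and since treewidth is minor-monotone, tw(G) ≥ tw(K_{4}) = 3. Therefore the treewidth is 3.

Treewidth 3.
One optimal decomposition is:
Bags: B1 = {1, 8, 10, 12}  B2 = {1, 8, 12, 13}  B3 = {1, 8, 13, 14}  B4 = {0, 8, 13, 14}  B5 = {0, 2, 13, 14}  B6 = {0, 2, 6, 14}  B7 = {0, 2, 6, 7}  B8 = {2, 3, 6, 7}  B9 = {3, 6, 7, 9}  B10 = {3, 5, 7, 9}  B11 = {3, 4, 5, 9}  B12 = {4, 5, 9, 11}
Tree: B1–B2, B2–B3, B3–B4, B4–B5, B5–B6, B6–B7, B7–B8, B8–B9, B9–B10, B10–B11, B11–B12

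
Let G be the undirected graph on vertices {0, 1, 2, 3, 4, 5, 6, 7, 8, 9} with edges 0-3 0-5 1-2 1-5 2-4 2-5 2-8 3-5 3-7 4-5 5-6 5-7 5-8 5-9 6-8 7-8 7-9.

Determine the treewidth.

A width-2 tree decomposition is:
Bags: B1 = {2, 5, 8}  B2 = {5, 7, 8}  B3 = {5, 6, 8}  B4 = {5, 7, 9}  B5 = {1, 2, 5}  B6 = {3, 5, 7}  B7 = {0, 3, 5}  B8 = {2, 4, 5}
Tree: B1–B2, B2–B3, B2–B4, B1–B5, B4–B6, B6–B7, B1–B8
Each bag holds 3 vertices, so the decomposition has width 2, which upper-bounds the treewidth. On the other hand G contains the 3-clique {0, 3, 5}. A clique must lie in a single bag of any decomposition, so no decomposition can have width below 2. Therefore the treewidth is 2.

2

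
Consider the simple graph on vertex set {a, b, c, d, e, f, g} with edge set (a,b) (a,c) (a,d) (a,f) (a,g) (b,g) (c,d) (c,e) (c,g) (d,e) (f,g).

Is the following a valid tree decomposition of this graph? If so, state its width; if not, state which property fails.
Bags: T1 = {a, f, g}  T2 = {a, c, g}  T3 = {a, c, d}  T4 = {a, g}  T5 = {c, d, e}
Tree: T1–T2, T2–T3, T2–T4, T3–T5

A tree decomposition must satisfy three properties: every vertex lies in some bag; for every edge, both endpoints lie together in some bag; and for every vertex, the bags containing it form a connected subtree. Here vertex b appears in no bag, so the decomposition is invalid.

No — vertex b appears in no bag.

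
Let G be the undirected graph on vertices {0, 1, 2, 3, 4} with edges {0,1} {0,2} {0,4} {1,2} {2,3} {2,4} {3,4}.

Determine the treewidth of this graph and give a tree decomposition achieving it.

Each bag holds 3 vertices, so the decomposition has width 2, which upper-bounds the treewidth. Conversely, {0, 1, 2} is a clique of size 3, and the vertices of any clique must share a bag in every tree decomposition; so some bag has ≥ 3 vertices and tw(G) ≥ 2. Combining the bounds, tw(G) = 2.

Treewidth 2.
One such decomposition:
Bags: B1 = {0, 2, 4}  B2 = {0, 1, 2}  B3 = {2, 3, 4}
Tree: B1–B2, B1–B3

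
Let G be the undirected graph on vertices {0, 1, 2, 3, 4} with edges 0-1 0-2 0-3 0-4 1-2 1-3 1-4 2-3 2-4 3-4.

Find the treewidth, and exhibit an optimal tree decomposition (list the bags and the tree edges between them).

Treewidth 4.
One optimal decomposition is:
Bags: B1 = {0, 1, 2, 3, 4}
Tree: (single bag)

A single bag containing all 5 vertices is trivially a valid decomposition of width 4. Conversely, {0, 1, 2, 3, 4} is a clique of size 5, and the vertices of any clique must share a bag in every tree decomposition; so some bag has ≥ 5 vertices and tw(G) ≥ 4. Combining the bounds, tw(G) = 4.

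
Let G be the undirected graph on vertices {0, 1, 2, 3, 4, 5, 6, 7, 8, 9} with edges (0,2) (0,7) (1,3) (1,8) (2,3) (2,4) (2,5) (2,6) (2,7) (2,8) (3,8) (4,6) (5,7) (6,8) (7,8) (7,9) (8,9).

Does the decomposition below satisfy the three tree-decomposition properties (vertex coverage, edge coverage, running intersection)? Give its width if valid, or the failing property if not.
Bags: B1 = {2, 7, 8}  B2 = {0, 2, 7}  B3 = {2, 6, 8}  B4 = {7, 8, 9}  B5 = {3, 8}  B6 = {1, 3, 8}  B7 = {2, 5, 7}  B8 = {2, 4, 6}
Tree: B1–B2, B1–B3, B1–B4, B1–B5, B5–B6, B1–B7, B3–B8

No — edge (2,3) lies in no bag.

A tree decomposition must satisfy three properties: every vertex lies in some bag; for every edge, both endpoints lie together in some bag; and for every vertex, the bags containing it form a connected subtree. Here edge (2,3) lies in no bag, so the decomposition is invalid.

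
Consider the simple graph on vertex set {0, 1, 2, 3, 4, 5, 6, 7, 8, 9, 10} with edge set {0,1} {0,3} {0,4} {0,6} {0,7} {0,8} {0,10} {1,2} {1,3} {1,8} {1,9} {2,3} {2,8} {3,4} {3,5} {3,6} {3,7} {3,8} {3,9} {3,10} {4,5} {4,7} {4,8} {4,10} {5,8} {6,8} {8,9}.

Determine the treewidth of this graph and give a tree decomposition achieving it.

Treewidth 3.
One such decomposition:
Bags: B1 = {0, 3, 4, 10}  B2 = {0, 3, 4, 8}  B3 = {0, 1, 3, 8}  B4 = {1, 3, 8, 9}  B5 = {0, 3, 6, 8}  B6 = {1, 2, 3, 8}  B7 = {3, 4, 5, 8}  B8 = {0, 3, 4, 7}
Tree: B1–B2, B2–B3, B3–B4, B2–B5, B4–B6, B2–B7, B1–B8

Every bag has size at most 4, so the width is 4 − 1 = 3 and tw(G) ≤ 3. On the other hand G contains the 4-clique {0, 1, 3, 8}. A clique must lie in a single bag of any decomposition, so no decomposition can have width below 3. The upper and lower bounds meet at 3, so that is the treewidth.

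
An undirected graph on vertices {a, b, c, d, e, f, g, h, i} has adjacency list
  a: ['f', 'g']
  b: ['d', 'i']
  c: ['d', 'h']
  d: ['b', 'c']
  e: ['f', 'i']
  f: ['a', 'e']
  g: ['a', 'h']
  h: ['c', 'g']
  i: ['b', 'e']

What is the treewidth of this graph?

2

A width-2 tree decomposition is:
Bags: B1 = {b, d, i}  B2 = {c, d, i}  B3 = {c, h, i}  B4 = {g, h, i}  B5 = {a, g, i}  B6 = {a, f, i}  B7 = {e, f, i}
Tree: B1–B2, B2–B3, B3–B4, B4–B5, B5–B6, B6–B7
Each bag holds 3 vertices, so the decomposition has width 2, which upper-bounds the treewidth. For the lower bound, G contains the cycle i–b–d–c–h–g–a–f–e–i, so G is not a forest; only forests have treewidth ≤ 1, hence tw(G) ≥ 2. Therefore the treewidth is 2.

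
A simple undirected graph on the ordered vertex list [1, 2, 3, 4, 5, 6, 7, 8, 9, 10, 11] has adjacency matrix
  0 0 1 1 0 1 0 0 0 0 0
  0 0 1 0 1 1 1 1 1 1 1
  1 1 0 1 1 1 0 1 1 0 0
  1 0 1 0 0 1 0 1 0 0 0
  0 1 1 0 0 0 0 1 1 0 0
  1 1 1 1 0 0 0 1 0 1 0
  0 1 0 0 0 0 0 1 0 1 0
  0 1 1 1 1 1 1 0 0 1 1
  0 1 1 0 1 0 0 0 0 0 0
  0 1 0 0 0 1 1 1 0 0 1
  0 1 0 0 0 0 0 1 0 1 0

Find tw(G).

3

A width-3 tree decomposition is:
Bags: B1 = {2, 3, 6, 8}  B2 = {2, 6, 8, 10}  B3 = {3, 4, 6, 8}  B4 = {2, 8, 10, 11}  B5 = {2, 3, 5, 8}  B6 = {2, 7, 8, 10}  B7 = {1, 3, 4, 6}  B8 = {2, 3, 5, 9}
Tree: B1–B2, B1–B3, B2–B4, B1–B5, B4–B6, B3–B7, B5–B8
Each bag holds 4 vertices, so the decomposition has width 3, which upper-bounds the treewidth. On the other hand G contains the 4-clique {1, 3, 4, 6}. A clique must lie in a single bag of any decomposition, so no decomposition can have width below 3. The upper and lower bounds meet at 3, so that is the treewidth.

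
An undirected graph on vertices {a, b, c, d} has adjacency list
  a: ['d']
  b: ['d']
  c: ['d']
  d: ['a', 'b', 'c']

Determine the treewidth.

A width-1 tree decomposition is:
Bags: B1 = {b, d}  B2 = {a, d}  B3 = {c, d}
Tree: B1–B2, B2–B3
Each bag holds 2 vertices, so the decomposition has width 1, which upper-bounds the treewidth. G has an edge, so its treewidth is at least 1. Therefore the treewidth is 1.

1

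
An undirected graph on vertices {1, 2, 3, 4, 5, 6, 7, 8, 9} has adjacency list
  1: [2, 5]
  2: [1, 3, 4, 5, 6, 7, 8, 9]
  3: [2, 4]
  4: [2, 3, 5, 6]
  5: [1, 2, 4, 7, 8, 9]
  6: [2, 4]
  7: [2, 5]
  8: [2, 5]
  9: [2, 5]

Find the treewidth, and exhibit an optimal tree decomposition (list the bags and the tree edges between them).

Treewidth 2.
Bags: B1 = {2, 4, 5}  B2 = {2, 5, 9}  B3 = {2, 5, 7}  B4 = {1, 2, 5}  B5 = {2, 5, 8}  B6 = {2, 4, 6}  B7 = {2, 3, 4}
Tree: B1–B2, B2–B3, B3–B4, B3–B5, B1–B6, B6–B7

Every bag has size at most 3, so the width is 3 − 1 = 2 and tw(G) ≤ 2. Conversely, {2, 3, 4} is a clique of size 3, and the vertices of any clique must share a bag in every tree decomposition; so some bag has ≥ 3 vertices and tw(G) ≥ 2. The upper and lower bounds meet at 2, so that is the treewidth.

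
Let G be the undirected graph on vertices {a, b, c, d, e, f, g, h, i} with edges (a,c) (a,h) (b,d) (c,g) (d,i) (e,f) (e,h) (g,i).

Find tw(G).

A width-1 tree decomposition is:
Bags: B1 = {b, d}  B2 = {d, i}  B3 = {g, i}  B4 = {c, g}  B5 = {a, c}  B6 = {a, h}  B7 = {e, h}  B8 = {e, f}
Tree: B1–B2, B2–B3, B3–B4, B4–B5, B5–B6, B6–B7, B7–B8
Every bag has size at most 2, so the width is 2 − 1 = 1 and tw(G) ≤ 1. G has an edge, so its treewidth is at least 1. The upper and lower bounds meet at 1, so that is the treewidth.

1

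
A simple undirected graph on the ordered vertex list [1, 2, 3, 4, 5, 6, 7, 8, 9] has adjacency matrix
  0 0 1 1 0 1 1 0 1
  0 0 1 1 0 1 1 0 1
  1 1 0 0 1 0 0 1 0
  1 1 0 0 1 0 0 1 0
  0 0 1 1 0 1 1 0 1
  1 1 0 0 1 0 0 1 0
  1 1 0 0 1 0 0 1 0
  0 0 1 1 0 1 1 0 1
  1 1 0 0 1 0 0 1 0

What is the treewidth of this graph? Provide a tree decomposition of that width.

Each bag holds 5 vertices, so the decomposition has width 4, which upper-bounds the treewidth. For the lower bound: the 5 vertex sets {4,8}, {1,7}, {2,9}, {5}, {3} are disjoint, each induces a connected subgraph, and every pair is joined by at least one edge of G. Contracting each set to a single vertex therefore yields K_{5} as a minor, and since treewidth is minor-monotone, tw(G) ≥ tw(K_{5}) = 4. Combining the bounds, tw(G) = 4.

Treewidth 4.
Bags: B1 = {1, 2, 4, 5, 8}  B2 = {1, 2, 5, 7, 8}  B3 = {1, 2, 5, 8, 9}  B4 = {1, 2, 3, 5, 8}  B5 = {1, 2, 5, 6, 8}
Tree: B1–B2, B2–B3, B3–B4, B4–B5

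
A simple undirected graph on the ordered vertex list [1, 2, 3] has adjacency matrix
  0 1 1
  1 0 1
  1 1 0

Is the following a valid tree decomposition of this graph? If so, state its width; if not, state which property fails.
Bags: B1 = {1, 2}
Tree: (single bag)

No — vertex 3 appears in no bag.

A tree decomposition must satisfy three properties: every vertex lies in some bag; for every edge, both endpoints lie together in some bag; and for every vertex, the bags containing it form a connected subtree. Here vertex 3 appears in no bag, so the decomposition is invalid.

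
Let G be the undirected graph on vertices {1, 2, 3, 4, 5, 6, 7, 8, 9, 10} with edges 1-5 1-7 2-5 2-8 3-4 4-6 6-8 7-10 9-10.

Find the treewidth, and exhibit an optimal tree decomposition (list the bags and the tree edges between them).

Treewidth 1.
One such decomposition:
Bags: B1 = {9, 10}  B2 = {7, 10}  B3 = {1, 7}  B4 = {1, 5}  B5 = {2, 5}  B6 = {2, 8}  B7 = {6, 8}  B8 = {4, 6}  B9 = {3, 4}
Tree: B1–B2, B2–B3, B3–B4, B4–B5, B5–B6, B6–B7, B7–B8, B8–B9

The largest bag has 2 vertices, giving width 1; this decomposition certifies tw(G) ≤ 1. Any graph with an edge has treewidth ≥ 1, and G has the edge 9–10. Hence tw(G) = 1 exactly.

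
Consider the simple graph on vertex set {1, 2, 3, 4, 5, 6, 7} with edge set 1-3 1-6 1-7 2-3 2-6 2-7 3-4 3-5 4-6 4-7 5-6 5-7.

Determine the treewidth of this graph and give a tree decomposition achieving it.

Every bag has size at most 4, so the width is 4 − 1 = 3 and tw(G) ≤ 3. For the lower bound: the 4 vertex sets {3,5}, {1,6}, {7}, {4} are disjoint, each induces a connected subgraph, and every pair is joined by at least one edge of G. Contracting each set to a single vertex therefore yields K_{4} as a minor, and since treewidth is minor-monotone, tw(G) ≥ tw(K_{4}) = 3. The upper and lower bounds meet at 3, so that is the treewidth.

Treewidth 3.
Bags: B1 = {3, 5, 6, 7}  B2 = {1, 3, 6, 7}  B3 = {3, 4, 6, 7}  B4 = {2, 3, 6, 7}
Tree: B1–B2, B2–B3, B3–B4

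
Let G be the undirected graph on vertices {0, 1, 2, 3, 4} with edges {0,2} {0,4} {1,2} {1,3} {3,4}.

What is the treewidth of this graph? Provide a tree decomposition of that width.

Treewidth 2.
One optimal decomposition is:
Bags: B1 = {0, 2, 4}  B2 = {2, 3, 4}  B3 = {1, 2, 3}
Tree: B1–B2, B2–B3

Each bag holds 3 vertices, so the decomposition has width 2, which upper-bounds the treewidth. The edges 2–0–4–3–1–2 form a cycle, so G is not a tree and its treewidth is at least 2. Hence tw(G) = 2 exactly.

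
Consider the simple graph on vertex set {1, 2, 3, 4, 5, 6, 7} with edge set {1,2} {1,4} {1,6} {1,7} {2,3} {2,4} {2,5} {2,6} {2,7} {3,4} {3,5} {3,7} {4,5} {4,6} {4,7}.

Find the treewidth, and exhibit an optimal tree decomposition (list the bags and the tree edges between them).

Treewidth 3.
One such decomposition:
Bags: B1 = {2, 3, 4, 7}  B2 = {2, 3, 4, 5}  B3 = {1, 2, 4, 7}  B4 = {1, 2, 4, 6}
Tree: B1–B2, B1–B3, B3–B4

Each bag holds 4 vertices, so the decomposition has width 3, which upper-bounds the treewidth. On the other hand G contains the 4-clique {1, 2, 4, 6}. A clique must lie in a single bag of any decomposition, so no decomposition can have width below 3. Therefore the treewidth is 3.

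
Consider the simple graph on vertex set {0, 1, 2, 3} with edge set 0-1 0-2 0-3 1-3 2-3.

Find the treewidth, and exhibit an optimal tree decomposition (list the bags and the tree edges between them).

Treewidth 2.
One optimal decomposition is:
Bags: B1 = {0, 1, 3}  B2 = {0, 2, 3}
Tree: B1–B2

The largest bag has 3 vertices, giving width 2; this decomposition certifies tw(G) ≤ 2. For the lower bound, the 3 vertices {0, 1, 3} are pairwise adjacent, and any tree decomposition puts a clique entirely inside one bag — forcing width ≥ 2. Therefore the treewidth is 2.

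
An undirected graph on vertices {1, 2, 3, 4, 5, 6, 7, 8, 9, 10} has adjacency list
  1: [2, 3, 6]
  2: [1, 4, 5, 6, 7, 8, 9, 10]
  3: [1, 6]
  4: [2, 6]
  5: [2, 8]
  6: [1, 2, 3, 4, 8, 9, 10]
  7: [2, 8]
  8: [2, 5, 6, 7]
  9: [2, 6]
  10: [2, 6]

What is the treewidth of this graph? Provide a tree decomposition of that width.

Each bag holds 3 vertices, so the decomposition has width 2, which upper-bounds the treewidth. For the lower bound, the 3 vertices {2, 5, 8} are pairwise adjacent, and any tree decomposition puts a clique entirely inside one bag — forcing width ≥ 2. Therefore the treewidth is 2.

Treewidth 2.
Bags: B1 = {1, 2, 6}  B2 = {2, 6, 9}  B3 = {2, 6, 10}  B4 = {2, 6, 8}  B5 = {2, 5, 8}  B6 = {1, 3, 6}  B7 = {2, 7, 8}  B8 = {2, 4, 6}
Tree: B1–B2, B2–B3, B3–B4, B4–B5, B1–B6, B4–B7, B2–B8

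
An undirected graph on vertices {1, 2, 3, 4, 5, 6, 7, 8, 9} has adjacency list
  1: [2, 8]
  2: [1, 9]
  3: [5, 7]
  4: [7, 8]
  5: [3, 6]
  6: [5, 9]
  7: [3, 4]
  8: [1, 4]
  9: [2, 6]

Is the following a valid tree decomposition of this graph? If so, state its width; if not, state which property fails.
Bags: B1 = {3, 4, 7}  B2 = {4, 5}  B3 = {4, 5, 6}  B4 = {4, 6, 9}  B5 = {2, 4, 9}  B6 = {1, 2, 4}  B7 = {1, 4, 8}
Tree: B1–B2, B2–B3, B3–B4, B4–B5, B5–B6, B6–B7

A tree decomposition must satisfy three properties: every vertex lies in some bag; for every edge, both endpoints lie together in some bag; and for every vertex, the bags containing it form a connected subtree. Here edge (3,5) lies in no bag, so the decomposition is invalid.

No — edge (3,5) lies in no bag.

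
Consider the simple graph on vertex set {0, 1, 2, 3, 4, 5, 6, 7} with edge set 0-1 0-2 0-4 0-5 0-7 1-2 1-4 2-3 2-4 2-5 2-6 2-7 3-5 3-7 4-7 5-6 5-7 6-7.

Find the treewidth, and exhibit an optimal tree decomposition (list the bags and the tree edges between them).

Each bag holds 4 vertices, so the decomposition has width 3, which upper-bounds the treewidth. For the lower bound, the 4 vertices {0, 1, 2, 4} are pairwise adjacent, and any tree decomposition puts a clique entirely inside one bag — forcing width ≥ 3. Combining the bounds, tw(G) = 3.

Treewidth 3.
Bags: B1 = {2, 3, 5, 7}  B2 = {0, 2, 5, 7}  B3 = {0, 2, 4, 7}  B4 = {2, 5, 6, 7}  B5 = {0, 1, 2, 4}
Tree: B1–B2, B2–B3, B1–B4, B3–B5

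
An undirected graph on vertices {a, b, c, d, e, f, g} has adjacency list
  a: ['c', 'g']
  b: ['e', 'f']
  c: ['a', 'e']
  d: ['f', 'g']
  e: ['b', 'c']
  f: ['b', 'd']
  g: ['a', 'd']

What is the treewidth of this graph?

A width-2 tree decomposition is:
Bags: B1 = {b, d, f}  B2 = {b, d, e}  B3 = {c, d, e}  B4 = {a, c, d}  B5 = {a, d, g}
Tree: B1–B2, B2–B3, B3–B4, B4–B5
Each bag holds 3 vertices, so the decomposition has width 2, which upper-bounds the treewidth. The edges d–f–b–e–c–a–g–d form a cycle, so G is not a tree and its treewidth is at least 2. Combining the bounds, tw(G) = 2.

2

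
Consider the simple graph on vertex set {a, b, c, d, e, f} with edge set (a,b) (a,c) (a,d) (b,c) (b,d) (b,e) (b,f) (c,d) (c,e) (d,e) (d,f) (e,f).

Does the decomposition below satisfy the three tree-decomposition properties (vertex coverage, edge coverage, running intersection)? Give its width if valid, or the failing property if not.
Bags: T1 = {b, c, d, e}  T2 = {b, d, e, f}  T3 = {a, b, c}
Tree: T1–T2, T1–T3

No — edge (d,a) lies in no bag.

A tree decomposition must satisfy three properties: every vertex lies in some bag; for every edge, both endpoints lie together in some bag; and for every vertex, the bags containing it form a connected subtree. Here edge (d,a) lies in no bag, so the decomposition is invalid.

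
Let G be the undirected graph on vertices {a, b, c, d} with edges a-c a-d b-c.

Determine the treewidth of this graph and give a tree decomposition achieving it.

Treewidth 1.
One optimal decomposition is:
Bags: B1 = {b, c}  B2 = {a, c}  B3 = {a, d}
Tree: B1–B2, B2–B3

Every bag has size at most 2, so the width is 2 − 1 = 1 and tw(G) ≤ 1. G has an edge, so its treewidth is at least 1. Combining the bounds, tw(G) = 1.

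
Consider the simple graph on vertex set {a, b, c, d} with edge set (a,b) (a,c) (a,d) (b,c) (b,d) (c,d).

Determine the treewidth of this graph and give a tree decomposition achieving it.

Treewidth 3.
Bags: B1 = {a, b, c, d}
Tree: (single bag)

A single bag containing all 4 vertices is trivially a valid decomposition of width 3. On the other hand G contains the 4-clique {a, b, c, d}. A clique must lie in a single bag of any decomposition, so no decomposition can have width below 3. The upper and lower bounds meet at 3, so that is the treewidth.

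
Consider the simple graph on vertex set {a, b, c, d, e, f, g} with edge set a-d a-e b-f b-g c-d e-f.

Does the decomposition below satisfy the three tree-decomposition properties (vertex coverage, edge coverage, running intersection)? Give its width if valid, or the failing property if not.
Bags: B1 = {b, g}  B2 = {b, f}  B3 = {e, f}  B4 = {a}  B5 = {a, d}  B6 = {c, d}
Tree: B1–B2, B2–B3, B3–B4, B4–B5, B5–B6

A tree decomposition must satisfy three properties: every vertex lies in some bag; for every edge, both endpoints lie together in some bag; and for every vertex, the bags containing it form a connected subtree. Here edge (e,a) lies in no bag, so the decomposition is invalid.

No — edge (e,a) lies in no bag.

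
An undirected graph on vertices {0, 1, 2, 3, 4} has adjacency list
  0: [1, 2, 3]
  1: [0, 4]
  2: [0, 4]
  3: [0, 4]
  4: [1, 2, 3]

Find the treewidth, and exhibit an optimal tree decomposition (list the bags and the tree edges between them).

Treewidth 2.
One such decomposition:
Bags: B1 = {0, 1, 4}  B2 = {0, 3, 4}  B3 = {0, 2, 4}
Tree: B1–B2, B2–B3

Every bag has size at most 3, so the width is 3 − 1 = 2 and tw(G) ≤ 2. Since 0–1–4–3–0 is a cycle in G, G is not acyclic. Forests are exactly the graphs of treewidth ≤ 1, so tw(G) ≥ 2. Combining the bounds, tw(G) = 2.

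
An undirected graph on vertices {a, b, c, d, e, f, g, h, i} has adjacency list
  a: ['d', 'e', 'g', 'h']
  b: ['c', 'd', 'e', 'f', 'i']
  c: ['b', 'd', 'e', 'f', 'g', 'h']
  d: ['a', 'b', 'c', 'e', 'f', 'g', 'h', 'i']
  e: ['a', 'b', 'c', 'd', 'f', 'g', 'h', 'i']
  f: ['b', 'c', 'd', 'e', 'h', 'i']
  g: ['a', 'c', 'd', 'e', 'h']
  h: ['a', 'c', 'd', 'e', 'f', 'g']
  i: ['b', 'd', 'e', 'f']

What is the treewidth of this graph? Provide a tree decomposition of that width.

Treewidth 4.
Bags: B1 = {c, d, e, f, h}  B2 = {b, c, d, e, f}  B3 = {c, d, e, g, h}  B4 = {a, d, e, g, h}  B5 = {b, d, e, f, i}
Tree: B1–B2, B1–B3, B3–B4, B2–B5

The largest bag has 5 vertices, giving width 4; this decomposition certifies tw(G) ≤ 4. On the other hand G contains the 5-clique {c, d, e, g, h}. A clique must lie in a single bag of any decomposition, so no decomposition can have width below 4. The upper and lower bounds meet at 4, so that is the treewidth.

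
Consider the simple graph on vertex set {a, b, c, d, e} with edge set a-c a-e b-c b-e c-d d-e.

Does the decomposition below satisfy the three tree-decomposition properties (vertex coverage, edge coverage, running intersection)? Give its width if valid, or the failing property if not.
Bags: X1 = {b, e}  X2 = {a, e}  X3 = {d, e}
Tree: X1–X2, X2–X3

No — vertex c appears in no bag.

A tree decomposition must satisfy three properties: every vertex lies in some bag; for every edge, both endpoints lie together in some bag; and for every vertex, the bags containing it form a connected subtree. Here vertex c appears in no bag, so the decomposition is invalid.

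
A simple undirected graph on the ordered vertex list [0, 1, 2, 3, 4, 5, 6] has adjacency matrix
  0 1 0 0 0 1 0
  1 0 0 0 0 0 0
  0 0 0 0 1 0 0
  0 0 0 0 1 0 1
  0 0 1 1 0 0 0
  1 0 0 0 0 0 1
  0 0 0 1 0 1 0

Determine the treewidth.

A width-1 tree decomposition is:
Bags: B1 = {0, 1}  B2 = {0, 5}  B3 = {5, 6}  B4 = {3, 6}  B5 = {3, 4}  B6 = {2, 4}
Tree: B1–B2, B2–B3, B3–B4, B4–B5, B5–B6
The largest bag has 2 vertices, giving width 1; this decomposition certifies tw(G) ≤ 1. Any graph with an edge has treewidth ≥ 1, and G has the edge 1–0. Therefore the treewidth is 1.

1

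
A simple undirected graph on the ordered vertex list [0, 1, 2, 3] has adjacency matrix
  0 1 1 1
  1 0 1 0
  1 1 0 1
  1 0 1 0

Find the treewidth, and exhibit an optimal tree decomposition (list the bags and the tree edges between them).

Each bag holds 3 vertices, so the decomposition has width 2, which upper-bounds the treewidth. For the lower bound, the 3 vertices {0, 1, 2} are pairwise adjacent, and any tree decomposition puts a clique entirely inside one bag — forcing width ≥ 2. Therefore the treewidth is 2.

Treewidth 2.
One optimal decomposition is:
Bags: B1 = {0, 1, 2}  B2 = {0, 2, 3}
Tree: B1–B2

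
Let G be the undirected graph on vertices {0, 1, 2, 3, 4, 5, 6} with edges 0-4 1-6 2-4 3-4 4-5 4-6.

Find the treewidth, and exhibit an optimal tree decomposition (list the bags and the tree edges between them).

The largest bag has 2 vertices, giving width 1; this decomposition certifies tw(G) ≤ 1. Any graph with an edge has treewidth ≥ 1, and G has the edge 6–4. Combining the bounds, tw(G) = 1.

Treewidth 1.
One such decomposition:
Bags: B1 = {4, 6}  B2 = {3, 4}  B3 = {0, 4}  B4 = {1, 6}  B5 = {2, 4}  B6 = {4, 5}
Tree: B1–B2, B2–B3, B1–B4, B1–B5, B3–B6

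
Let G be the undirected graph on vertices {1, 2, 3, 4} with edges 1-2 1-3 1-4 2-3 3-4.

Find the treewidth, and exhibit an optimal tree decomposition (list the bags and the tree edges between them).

Treewidth 2.
One such decomposition:
Bags: B1 = {1, 3, 4}  B2 = {1, 2, 3}
Tree: B1–B2

Each bag holds 3 vertices, so the decomposition has width 2, which upper-bounds the treewidth. For the lower bound, the 3 vertices {1, 2, 3} are pairwise adjacent, and any tree decomposition puts a clique entirely inside one bag — forcing width ≥ 2. The upper and lower bounds meet at 2, so that is the treewidth.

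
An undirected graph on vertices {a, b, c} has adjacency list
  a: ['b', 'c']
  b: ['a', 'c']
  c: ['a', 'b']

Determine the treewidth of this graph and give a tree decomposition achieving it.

A single bag containing all 3 vertices is trivially a valid decomposition of width 2. For the lower bound, the 3 vertices {a, b, c} are pairwise adjacent, and any tree decomposition puts a clique entirely inside one bag — forcing width ≥ 2. Therefore the treewidth is 2.

Treewidth 2.
Bags: B1 = {a, b, c}
Tree: (single bag)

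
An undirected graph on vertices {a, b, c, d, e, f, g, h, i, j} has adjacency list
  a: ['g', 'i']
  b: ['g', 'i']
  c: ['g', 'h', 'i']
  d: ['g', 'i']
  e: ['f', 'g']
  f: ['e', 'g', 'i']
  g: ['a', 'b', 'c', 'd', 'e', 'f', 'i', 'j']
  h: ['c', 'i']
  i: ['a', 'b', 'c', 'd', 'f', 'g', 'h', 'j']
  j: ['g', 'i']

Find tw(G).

A width-2 tree decomposition is:
Bags: B1 = {d, g, i}  B2 = {f, g, i}  B3 = {a, g, i}  B4 = {b, g, i}  B5 = {e, f, g}  B6 = {g, i, j}  B7 = {c, g, i}  B8 = {c, h, i}
Tree: B1–B2, B2–B3, B1–B4, B2–B5, B1–B6, B3–B7, B7–B8
The largest bag has 3 vertices, giving width 2; this decomposition certifies tw(G) ≤ 2. Conversely, {e, f, g} is a clique of size 3, and the vertices of any clique must share a bag in every tree decomposition; so some bag has ≥ 3 vertices and tw(G) ≥ 2. Hence tw(G) = 2 exactly.

2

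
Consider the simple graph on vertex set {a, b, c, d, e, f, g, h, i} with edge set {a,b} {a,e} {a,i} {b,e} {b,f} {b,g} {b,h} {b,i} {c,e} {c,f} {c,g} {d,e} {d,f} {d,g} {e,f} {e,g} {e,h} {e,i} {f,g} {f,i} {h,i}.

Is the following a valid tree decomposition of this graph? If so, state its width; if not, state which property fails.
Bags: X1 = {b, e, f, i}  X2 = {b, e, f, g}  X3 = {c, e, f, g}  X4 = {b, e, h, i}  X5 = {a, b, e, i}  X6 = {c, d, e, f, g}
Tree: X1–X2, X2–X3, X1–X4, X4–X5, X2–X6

No — bags containing vertex c are not connected in the tree.

A tree decomposition must satisfy three properties: every vertex lies in some bag; for every edge, both endpoints lie together in some bag; and for every vertex, the bags containing it form a connected subtree. Here bags containing vertex c are not connected in the tree, so the decomposition is invalid.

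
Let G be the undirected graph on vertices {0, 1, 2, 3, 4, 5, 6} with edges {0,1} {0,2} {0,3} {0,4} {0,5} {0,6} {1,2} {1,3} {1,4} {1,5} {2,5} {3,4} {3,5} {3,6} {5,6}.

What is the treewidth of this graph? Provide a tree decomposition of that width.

Every bag has size at most 4, so the width is 4 − 1 = 3 and tw(G) ≤ 3. For the lower bound, the 4 vertices {0, 1, 2, 5} are pairwise adjacent, and any tree decomposition puts a clique entirely inside one bag — forcing width ≥ 3. Hence tw(G) = 3 exactly.

Treewidth 3.
One such decomposition:
Bags: B1 = {0, 1, 3, 4}  B2 = {0, 1, 3, 5}  B3 = {0, 1, 2, 5}  B4 = {0, 3, 5, 6}
Tree: B1–B2, B2–B3, B2–B4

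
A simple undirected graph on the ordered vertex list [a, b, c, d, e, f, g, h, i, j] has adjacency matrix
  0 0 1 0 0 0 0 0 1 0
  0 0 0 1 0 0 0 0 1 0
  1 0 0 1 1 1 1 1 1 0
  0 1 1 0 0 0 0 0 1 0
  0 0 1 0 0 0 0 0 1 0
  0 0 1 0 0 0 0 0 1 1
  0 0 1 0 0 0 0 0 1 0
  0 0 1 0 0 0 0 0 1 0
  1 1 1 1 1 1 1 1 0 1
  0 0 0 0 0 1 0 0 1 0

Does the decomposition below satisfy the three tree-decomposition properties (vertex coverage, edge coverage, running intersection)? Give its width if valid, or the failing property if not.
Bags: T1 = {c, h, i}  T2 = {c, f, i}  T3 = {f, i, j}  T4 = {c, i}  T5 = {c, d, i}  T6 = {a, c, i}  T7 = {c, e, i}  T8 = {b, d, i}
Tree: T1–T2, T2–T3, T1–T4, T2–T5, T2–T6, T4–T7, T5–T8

No — vertex g appears in no bag.

A tree decomposition must satisfy three properties: every vertex lies in some bag; for every edge, both endpoints lie together in some bag; and for every vertex, the bags containing it form a connected subtree. Here vertex g appears in no bag, so the decomposition is invalid.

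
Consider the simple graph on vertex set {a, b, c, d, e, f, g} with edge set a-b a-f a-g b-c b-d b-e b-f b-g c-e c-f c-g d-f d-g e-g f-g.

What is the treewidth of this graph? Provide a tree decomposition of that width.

Each bag holds 4 vertices, so the decomposition has width 3, which upper-bounds the treewidth. On the other hand G contains the 4-clique {b, c, e, g}. A clique must lie in a single bag of any decomposition, so no decomposition can have width below 3. Therefore the treewidth is 3.

Treewidth 3.
One such decomposition:
Bags: B1 = {a, b, f, g}  B2 = {b, c, f, g}  B3 = {b, d, f, g}  B4 = {b, c, e, g}
Tree: B1–B2, B2–B3, B2–B4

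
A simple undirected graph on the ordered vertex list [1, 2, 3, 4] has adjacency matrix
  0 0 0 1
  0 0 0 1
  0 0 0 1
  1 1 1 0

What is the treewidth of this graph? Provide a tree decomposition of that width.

Treewidth 1.
One optimal decomposition is:
Bags: B1 = {2, 4}  B2 = {3, 4}  B3 = {1, 4}
Tree: B1–B2, B1–B3

Every bag has size at most 2, so the width is 2 − 1 = 1 and tw(G) ≤ 1. G has an edge, so its treewidth is at least 1. The upper and lower bounds meet at 1, so that is the treewidth.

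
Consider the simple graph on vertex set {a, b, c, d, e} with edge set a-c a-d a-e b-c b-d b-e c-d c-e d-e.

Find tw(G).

3

A width-3 tree decomposition is:
Bags: B1 = {b, c, d, e}  B2 = {a, c, d, e}
Tree: B1–B2
The largest bag has 4 vertices, giving width 3; this decomposition certifies tw(G) ≤ 3. For the lower bound, the 4 vertices {a, c, d, e} are pairwise adjacent, and any tree decomposition puts a clique entirely inside one bag — forcing width ≥ 3. The upper and lower bounds meet at 3, so that is the treewidth.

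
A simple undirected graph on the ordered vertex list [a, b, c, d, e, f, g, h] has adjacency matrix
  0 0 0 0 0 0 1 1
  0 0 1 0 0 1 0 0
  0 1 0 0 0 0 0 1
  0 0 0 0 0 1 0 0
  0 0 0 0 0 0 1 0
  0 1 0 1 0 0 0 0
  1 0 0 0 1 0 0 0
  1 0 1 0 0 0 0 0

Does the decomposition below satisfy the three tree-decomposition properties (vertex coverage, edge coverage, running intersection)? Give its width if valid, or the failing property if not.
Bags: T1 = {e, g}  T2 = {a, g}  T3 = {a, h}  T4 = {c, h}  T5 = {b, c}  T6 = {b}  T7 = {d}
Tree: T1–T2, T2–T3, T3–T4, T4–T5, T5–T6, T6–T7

No — vertex f appears in no bag.

A tree decomposition must satisfy three properties: every vertex lies in some bag; for every edge, both endpoints lie together in some bag; and for every vertex, the bags containing it form a connected subtree. Here vertex f appears in no bag, so the decomposition is invalid.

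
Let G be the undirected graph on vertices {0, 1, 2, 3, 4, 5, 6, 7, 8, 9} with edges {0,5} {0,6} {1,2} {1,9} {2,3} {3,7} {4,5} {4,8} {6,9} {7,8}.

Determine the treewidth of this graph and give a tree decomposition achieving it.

The largest bag has 3 vertices, giving width 2; this decomposition certifies tw(G) ≤ 2. For the lower bound, G contains the cycle 1–2–3–7–8–4–5–0–6–9–1, so G is not a forest; only forests have treewidth ≤ 1, hence tw(G) ≥ 2. Hence tw(G) = 2 exactly.

Treewidth 2.
Bags: B1 = {1, 2, 3}  B2 = {1, 3, 7}  B3 = {1, 7, 8}  B4 = {1, 4, 8}  B5 = {1, 4, 5}  B6 = {0, 1, 5}  B7 = {0, 1, 6}  B8 = {1, 6, 9}
Tree: B1–B2, B2–B3, B3–B4, B4–B5, B5–B6, B6–B7, B7–B8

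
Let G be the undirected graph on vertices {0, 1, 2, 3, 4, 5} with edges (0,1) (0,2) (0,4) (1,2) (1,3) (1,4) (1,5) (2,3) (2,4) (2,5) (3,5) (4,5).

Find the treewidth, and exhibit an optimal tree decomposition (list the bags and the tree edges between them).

Treewidth 3.
Bags: B1 = {1, 2, 4, 5}  B2 = {0, 1, 2, 4}  B3 = {1, 2, 3, 5}
Tree: B1–B2, B1–B3

Each bag holds 4 vertices, so the decomposition has width 3, which upper-bounds the treewidth. For the lower bound, the 4 vertices {1, 2, 3, 5} are pairwise adjacent, and any tree decomposition puts a clique entirely inside one bag — forcing width ≥ 3. Hence tw(G) = 3 exactly.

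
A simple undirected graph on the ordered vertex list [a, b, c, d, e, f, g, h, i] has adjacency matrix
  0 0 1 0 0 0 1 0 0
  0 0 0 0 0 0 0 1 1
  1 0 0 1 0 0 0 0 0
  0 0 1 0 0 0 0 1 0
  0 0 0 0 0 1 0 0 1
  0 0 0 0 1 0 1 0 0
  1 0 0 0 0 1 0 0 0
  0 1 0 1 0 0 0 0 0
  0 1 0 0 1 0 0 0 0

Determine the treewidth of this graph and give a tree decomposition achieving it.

Each bag holds 3 vertices, so the decomposition has width 2, which upper-bounds the treewidth. For the lower bound, G contains the cycle b–h–d–c–a–g–f–e–i–b, so G is not a forest; only forests have treewidth ≤ 1, hence tw(G) ≥ 2. Hence tw(G) = 2 exactly.

Treewidth 2.
Bags: B1 = {b, d, h}  B2 = {b, c, d}  B3 = {a, b, c}  B4 = {a, b, g}  B5 = {b, f, g}  B6 = {b, e, f}  B7 = {b, e, i}
Tree: B1–B2, B2–B3, B3–B4, B4–B5, B5–B6, B6–B7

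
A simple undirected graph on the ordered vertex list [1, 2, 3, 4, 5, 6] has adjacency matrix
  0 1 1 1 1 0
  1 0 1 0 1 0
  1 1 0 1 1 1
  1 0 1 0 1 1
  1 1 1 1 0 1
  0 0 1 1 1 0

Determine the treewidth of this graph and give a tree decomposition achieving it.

Treewidth 3.
One optimal decomposition is:
Bags: B1 = {1, 2, 3, 5}  B2 = {1, 3, 4, 5}  B3 = {3, 4, 5, 6}
Tree: B1–B2, B2–B3

The largest bag has 4 vertices, giving width 3; this decomposition certifies tw(G) ≤ 3. Conversely, {1, 2, 3, 5} is a clique of size 4, and the vertices of any clique must share a bag in every tree decomposition; so some bag has ≥ 4 vertices and tw(G) ≥ 3. Combining the bounds, tw(G) = 3.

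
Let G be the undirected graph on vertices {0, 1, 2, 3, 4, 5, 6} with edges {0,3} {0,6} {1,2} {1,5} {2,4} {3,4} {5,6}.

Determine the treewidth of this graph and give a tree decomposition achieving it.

Every bag has size at most 3, so the width is 3 − 1 = 2 and tw(G) ≤ 2. Since 6–0–3–4–2–1–5–6 is a cycle in G, G is not acyclic. Forests are exactly the graphs of treewidth ≤ 1, so tw(G) ≥ 2. Therefore the treewidth is 2.

Treewidth 2.
One optimal decomposition is:
Bags: B1 = {0, 3, 6}  B2 = {3, 4, 6}  B3 = {2, 4, 6}  B4 = {1, 2, 6}  B5 = {1, 5, 6}
Tree: B1–B2, B2–B3, B3–B4, B4–B5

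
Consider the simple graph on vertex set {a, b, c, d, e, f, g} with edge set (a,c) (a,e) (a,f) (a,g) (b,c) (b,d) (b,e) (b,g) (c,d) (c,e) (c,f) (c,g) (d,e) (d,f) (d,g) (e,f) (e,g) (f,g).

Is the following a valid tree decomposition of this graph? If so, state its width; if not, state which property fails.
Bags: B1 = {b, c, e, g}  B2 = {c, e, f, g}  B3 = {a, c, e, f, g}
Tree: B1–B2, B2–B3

No — vertex d appears in no bag.

A tree decomposition must satisfy three properties: every vertex lies in some bag; for every edge, both endpoints lie together in some bag; and for every vertex, the bags containing it form a connected subtree. Here vertex d appears in no bag, so the decomposition is invalid.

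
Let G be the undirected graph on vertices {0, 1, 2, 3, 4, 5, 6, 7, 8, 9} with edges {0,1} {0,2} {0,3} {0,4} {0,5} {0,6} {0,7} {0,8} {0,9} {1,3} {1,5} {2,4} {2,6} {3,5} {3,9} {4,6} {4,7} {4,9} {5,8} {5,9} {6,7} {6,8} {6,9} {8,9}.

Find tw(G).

A width-3 tree decomposition is:
Bags: B1 = {0, 5, 8, 9}  B2 = {0, 6, 8, 9}  B3 = {0, 4, 6, 9}  B4 = {0, 4, 6, 7}  B5 = {0, 2, 4, 6}  B6 = {0, 3, 5, 9}  B7 = {0, 1, 3, 5}
Tree: B1–B2, B2–B3, B3–B4, B4–B5, B1–B6, B6–B7
The largest bag has 4 vertices, giving width 3; this decomposition certifies tw(G) ≤ 3. For the lower bound, the 4 vertices {0, 1, 3, 5} are pairwise adjacent, and any tree decomposition puts a clique entirely inside one bag — forcing width ≥ 3. The upper and lower bounds meet at 3, so that is the treewidth.

3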